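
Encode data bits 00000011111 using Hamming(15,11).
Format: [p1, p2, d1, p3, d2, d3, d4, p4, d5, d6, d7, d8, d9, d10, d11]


Parity bits: p1=1, p2=1, p3=0, p4=1

110000010011111


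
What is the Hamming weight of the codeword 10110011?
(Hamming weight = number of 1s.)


Counting 1s in 10110011

5


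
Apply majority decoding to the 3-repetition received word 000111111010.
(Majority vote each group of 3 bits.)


Groups: 000, 111, 111, 010
Majority votes: 0110

0110


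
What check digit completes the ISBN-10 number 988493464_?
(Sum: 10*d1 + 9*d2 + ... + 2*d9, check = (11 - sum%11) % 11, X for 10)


Weighted sum: 365
365 mod 11 = 2

Check digit: 9


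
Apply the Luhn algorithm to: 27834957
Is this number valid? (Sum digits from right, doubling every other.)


Luhn sum = 46
46 mod 10 = 6

Invalid (Luhn sum mod 10 = 6)


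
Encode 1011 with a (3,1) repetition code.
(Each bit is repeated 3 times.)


Each bit -> 3 copies

111000111111


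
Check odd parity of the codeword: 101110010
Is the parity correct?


Number of 1s: 5

Yes, parity is correct (5 ones)


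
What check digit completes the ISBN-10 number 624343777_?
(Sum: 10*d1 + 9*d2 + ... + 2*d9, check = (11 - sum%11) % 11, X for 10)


Weighted sum: 233
233 mod 11 = 2

Check digit: 9


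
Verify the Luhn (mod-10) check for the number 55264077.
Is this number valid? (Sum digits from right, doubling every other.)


Luhn sum = 36
36 mod 10 = 6

Invalid (Luhn sum mod 10 = 6)


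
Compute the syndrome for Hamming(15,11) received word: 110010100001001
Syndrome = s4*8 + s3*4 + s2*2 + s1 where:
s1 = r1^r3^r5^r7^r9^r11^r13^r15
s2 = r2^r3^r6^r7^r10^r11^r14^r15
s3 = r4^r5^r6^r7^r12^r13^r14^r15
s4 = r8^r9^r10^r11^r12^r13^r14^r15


s1=0, s2=1, s3=0, s4=0

Syndrome = 2 (error at position 2)


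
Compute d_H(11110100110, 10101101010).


XOR: 01011001100
Count of 1s: 5

5


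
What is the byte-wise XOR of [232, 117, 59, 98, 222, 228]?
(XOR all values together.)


XOR chain: 232 ^ 117 ^ 59 ^ 98 ^ 222 ^ 228 = 254

254


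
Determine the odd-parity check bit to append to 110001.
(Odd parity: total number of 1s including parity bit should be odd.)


Number of 1s in data: 3
Parity bit: 0

0


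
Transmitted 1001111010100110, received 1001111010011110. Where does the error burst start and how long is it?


XOR: 0000000000111000

Burst at position 10, length 3


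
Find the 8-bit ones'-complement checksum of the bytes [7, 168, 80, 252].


Sum = 507 mod 256 = 251
Complement = 4

4


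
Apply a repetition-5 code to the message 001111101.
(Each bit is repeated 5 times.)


Each bit -> 5 copies

000000000011111111111111111111111110000011111


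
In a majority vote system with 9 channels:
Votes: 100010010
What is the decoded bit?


Ones: 3 out of 9
Threshold: 5

0 (3/9 voted 1)


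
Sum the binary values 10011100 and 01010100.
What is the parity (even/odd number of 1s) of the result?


10011100 = 156
01010100 = 84
Sum = 240 = 11110000
1s count = 4

even parity (4 ones in 11110000)


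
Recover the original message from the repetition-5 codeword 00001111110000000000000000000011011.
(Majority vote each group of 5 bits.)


Groups: 00001, 11111, 00000, 00000, 00000, 00000, 11011
Majority votes: 0100001

0100001


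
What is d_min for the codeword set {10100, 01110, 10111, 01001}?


Comparing all pairs, minimum distance: 2
Can detect 1 errors, correct 0 errors

2


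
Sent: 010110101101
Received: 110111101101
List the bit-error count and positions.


XOR: 100001000000

2 error(s) at position(s): 0, 5


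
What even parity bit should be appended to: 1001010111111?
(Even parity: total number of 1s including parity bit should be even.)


Number of 1s in data: 9
Parity bit: 1

1


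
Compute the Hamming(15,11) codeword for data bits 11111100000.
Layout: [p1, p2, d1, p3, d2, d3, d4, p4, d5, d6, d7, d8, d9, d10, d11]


Parity bits: p1=0, p2=0, p3=1, p4=0

001111101100000


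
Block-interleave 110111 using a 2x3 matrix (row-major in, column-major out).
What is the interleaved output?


Matrix:
  110
  111
Read columns: 111101

111101


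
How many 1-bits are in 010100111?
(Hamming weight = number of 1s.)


Counting 1s in 010100111

5


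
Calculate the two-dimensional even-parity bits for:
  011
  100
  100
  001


Row parities: 0111
Column parities: 010

Row P: 0111, Col P: 010, Corner: 1


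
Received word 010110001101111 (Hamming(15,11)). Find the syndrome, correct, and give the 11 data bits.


Syndrome = 0: no error detected

Data: 01001101111 (no errors)


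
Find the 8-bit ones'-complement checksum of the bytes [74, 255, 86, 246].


Sum = 661 mod 256 = 149
Complement = 106

106


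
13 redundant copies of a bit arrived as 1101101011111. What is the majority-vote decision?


Ones: 10 out of 13
Threshold: 7

1 (10/13 voted 1)


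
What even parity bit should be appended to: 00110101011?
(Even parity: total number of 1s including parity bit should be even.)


Number of 1s in data: 6
Parity bit: 0

0


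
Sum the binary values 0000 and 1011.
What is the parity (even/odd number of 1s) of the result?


0000 = 0
1011 = 11
Sum = 11 = 1011
1s count = 3

odd parity (3 ones in 1011)


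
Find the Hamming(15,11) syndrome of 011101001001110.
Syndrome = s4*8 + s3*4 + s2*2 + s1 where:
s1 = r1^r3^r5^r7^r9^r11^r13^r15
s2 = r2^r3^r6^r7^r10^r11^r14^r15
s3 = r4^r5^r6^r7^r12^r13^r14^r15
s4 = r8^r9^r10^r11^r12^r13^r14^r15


s1=1, s2=0, s3=1, s4=0

Syndrome = 5 (error at position 5)


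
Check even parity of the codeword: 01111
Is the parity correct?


Number of 1s: 4

Yes, parity is correct (4 ones)


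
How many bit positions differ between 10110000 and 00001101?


XOR: 10111101
Count of 1s: 6

6


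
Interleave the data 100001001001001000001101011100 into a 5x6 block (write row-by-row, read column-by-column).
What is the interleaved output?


Matrix:
  100001
  001001
  001000
  001101
  011100
Read columns: 100000000101111000110000011010

100000000101111000110000011010


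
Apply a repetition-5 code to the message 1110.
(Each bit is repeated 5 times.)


Each bit -> 5 copies

11111111111111100000


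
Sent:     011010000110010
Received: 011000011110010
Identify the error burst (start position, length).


XOR: 000010011000000

Burst at position 4, length 5


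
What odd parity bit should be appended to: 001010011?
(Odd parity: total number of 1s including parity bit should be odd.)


Number of 1s in data: 4
Parity bit: 1

1


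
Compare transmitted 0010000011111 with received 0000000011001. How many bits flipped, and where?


XOR: 0010000000110

3 error(s) at position(s): 2, 10, 11


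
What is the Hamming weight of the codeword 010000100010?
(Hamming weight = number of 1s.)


Counting 1s in 010000100010

3


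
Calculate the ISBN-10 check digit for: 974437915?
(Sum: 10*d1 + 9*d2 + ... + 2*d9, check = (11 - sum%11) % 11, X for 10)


Weighted sum: 315
315 mod 11 = 7

Check digit: 4


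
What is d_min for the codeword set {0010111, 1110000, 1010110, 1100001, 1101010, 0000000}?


Comparing all pairs, minimum distance: 2
Can detect 1 errors, correct 0 errors

2


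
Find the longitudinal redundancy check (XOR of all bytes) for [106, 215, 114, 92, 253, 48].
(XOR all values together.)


XOR chain: 106 ^ 215 ^ 114 ^ 92 ^ 253 ^ 48 = 94

94


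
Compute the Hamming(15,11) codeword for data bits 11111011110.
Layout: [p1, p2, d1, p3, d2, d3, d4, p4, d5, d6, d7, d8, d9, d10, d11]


Parity bits: p1=0, p2=1, p3=0, p4=1

011011111011110


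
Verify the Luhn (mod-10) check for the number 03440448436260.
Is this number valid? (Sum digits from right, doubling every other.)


Luhn sum = 54
54 mod 10 = 4

Invalid (Luhn sum mod 10 = 4)


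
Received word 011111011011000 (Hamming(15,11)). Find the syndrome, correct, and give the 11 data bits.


Syndrome = 0: no error detected

Data: 11101011000 (no errors)


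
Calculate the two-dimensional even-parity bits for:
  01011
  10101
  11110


Row parities: 110
Column parities: 00000

Row P: 110, Col P: 00000, Corner: 0


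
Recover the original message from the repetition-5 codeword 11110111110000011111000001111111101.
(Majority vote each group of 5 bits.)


Groups: 11110, 11111, 00000, 11111, 00000, 11111, 11101
Majority votes: 1101011

1101011


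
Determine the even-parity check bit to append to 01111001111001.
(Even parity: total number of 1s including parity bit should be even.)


Number of 1s in data: 9
Parity bit: 1

1


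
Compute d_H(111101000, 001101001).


XOR: 110000001
Count of 1s: 3

3


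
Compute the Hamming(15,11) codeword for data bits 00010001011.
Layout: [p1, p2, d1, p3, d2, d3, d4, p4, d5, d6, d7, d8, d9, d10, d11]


Parity bits: p1=0, p2=1, p3=0, p4=1

010000110001011


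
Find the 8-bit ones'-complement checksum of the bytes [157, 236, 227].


Sum = 620 mod 256 = 108
Complement = 147

147


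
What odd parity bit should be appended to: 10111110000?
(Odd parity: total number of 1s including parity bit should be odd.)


Number of 1s in data: 6
Parity bit: 1

1


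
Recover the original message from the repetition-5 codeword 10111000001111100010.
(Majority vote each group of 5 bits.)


Groups: 10111, 00000, 11111, 00010
Majority votes: 1010

1010


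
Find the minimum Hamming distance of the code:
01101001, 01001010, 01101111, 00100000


Comparing all pairs, minimum distance: 2
Can detect 1 errors, correct 0 errors

2


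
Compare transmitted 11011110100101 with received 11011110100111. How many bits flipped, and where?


XOR: 00000000000010

1 error(s) at position(s): 12


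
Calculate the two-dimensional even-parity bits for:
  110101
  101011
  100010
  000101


Row parities: 0000
Column parities: 111001

Row P: 0000, Col P: 111001, Corner: 0


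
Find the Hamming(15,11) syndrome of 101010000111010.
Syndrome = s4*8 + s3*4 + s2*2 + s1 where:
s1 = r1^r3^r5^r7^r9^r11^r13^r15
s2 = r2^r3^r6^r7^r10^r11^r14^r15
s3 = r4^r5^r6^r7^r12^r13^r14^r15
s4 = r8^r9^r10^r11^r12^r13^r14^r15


s1=0, s2=0, s3=1, s4=0

Syndrome = 4 (error at position 4)


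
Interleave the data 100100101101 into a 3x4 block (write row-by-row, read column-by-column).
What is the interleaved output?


Matrix:
  1001
  0010
  1101
Read columns: 101001010101

101001010101


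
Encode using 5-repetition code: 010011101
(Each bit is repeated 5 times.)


Each bit -> 5 copies

000001111100000000001111111111111110000011111


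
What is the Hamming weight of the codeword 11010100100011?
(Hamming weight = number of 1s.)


Counting 1s in 11010100100011

7


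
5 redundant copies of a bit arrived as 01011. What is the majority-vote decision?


Ones: 3 out of 5
Threshold: 3

1 (3/5 voted 1)


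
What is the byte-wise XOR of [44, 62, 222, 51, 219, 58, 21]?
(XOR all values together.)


XOR chain: 44 ^ 62 ^ 222 ^ 51 ^ 219 ^ 58 ^ 21 = 11

11


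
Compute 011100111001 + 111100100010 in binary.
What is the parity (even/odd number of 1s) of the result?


011100111001 = 1849
111100100010 = 3874
Sum = 5723 = 1011001011011
1s count = 8

even parity (8 ones in 1011001011011)


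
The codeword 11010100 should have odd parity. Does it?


Number of 1s: 4

No, parity error (4 ones)


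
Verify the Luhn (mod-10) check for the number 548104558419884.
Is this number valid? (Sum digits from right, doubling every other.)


Luhn sum = 82
82 mod 10 = 2

Invalid (Luhn sum mod 10 = 2)


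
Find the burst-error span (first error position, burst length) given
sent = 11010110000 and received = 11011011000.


XOR: 00001101000

Burst at position 4, length 4


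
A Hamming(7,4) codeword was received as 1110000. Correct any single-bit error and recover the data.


Syndrome = 0: no error detected

Data: 1000 (no errors)


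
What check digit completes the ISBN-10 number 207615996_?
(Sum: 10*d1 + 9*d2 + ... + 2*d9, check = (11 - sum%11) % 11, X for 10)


Weighted sum: 224
224 mod 11 = 4

Check digit: 7


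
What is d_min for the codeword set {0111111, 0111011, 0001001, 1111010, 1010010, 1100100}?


Comparing all pairs, minimum distance: 1
Can detect 0 errors, correct 0 errors

1


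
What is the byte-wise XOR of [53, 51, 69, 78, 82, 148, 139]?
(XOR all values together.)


XOR chain: 53 ^ 51 ^ 69 ^ 78 ^ 82 ^ 148 ^ 139 = 64

64


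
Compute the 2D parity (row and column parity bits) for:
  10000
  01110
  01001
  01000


Row parities: 1101
Column parities: 11111

Row P: 1101, Col P: 11111, Corner: 1


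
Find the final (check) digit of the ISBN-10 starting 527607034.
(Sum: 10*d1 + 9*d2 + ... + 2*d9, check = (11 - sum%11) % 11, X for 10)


Weighted sum: 218
218 mod 11 = 9

Check digit: 2


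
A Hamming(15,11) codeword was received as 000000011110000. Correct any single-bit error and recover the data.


Syndrome = 0: no error detected

Data: 00001110000 (no errors)


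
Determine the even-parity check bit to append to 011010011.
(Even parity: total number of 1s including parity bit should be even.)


Number of 1s in data: 5
Parity bit: 1

1


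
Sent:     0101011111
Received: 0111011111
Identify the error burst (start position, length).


XOR: 0010000000

Burst at position 2, length 1


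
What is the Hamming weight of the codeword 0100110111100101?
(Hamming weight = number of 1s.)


Counting 1s in 0100110111100101

9


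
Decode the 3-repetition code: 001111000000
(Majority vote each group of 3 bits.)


Groups: 001, 111, 000, 000
Majority votes: 0100

0100


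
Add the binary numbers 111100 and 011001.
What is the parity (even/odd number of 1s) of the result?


111100 = 60
011001 = 25
Sum = 85 = 1010101
1s count = 4

even parity (4 ones in 1010101)


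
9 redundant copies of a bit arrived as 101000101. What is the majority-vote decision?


Ones: 4 out of 9
Threshold: 5

0 (4/9 voted 1)


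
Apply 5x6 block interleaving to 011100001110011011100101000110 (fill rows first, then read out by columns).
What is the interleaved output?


Matrix:
  011100
  001110
  011011
  100101
  000110
Read columns: 000101010011100110110110100110

000101010011100110110110100110


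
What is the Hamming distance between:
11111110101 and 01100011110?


XOR: 10011101011
Count of 1s: 7

7


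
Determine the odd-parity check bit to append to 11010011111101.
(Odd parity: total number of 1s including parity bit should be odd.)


Number of 1s in data: 10
Parity bit: 1

1


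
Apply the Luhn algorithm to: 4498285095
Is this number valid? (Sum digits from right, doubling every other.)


Luhn sum = 56
56 mod 10 = 6

Invalid (Luhn sum mod 10 = 6)


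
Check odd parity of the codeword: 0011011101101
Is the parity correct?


Number of 1s: 8

No, parity error (8 ones)


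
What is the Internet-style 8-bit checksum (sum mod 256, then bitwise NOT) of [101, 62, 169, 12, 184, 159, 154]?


Sum = 841 mod 256 = 73
Complement = 182

182


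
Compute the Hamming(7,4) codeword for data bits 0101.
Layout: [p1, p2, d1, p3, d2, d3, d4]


Parity bits: p1=0, p2=1, p3=0

0100101


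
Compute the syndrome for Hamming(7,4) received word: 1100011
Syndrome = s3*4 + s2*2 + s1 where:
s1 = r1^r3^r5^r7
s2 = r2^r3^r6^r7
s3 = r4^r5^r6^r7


s1=0, s2=1, s3=0

Syndrome = 2 (error at position 2)


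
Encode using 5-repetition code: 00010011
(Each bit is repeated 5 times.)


Each bit -> 5 copies

0000000000000001111100000000001111111111


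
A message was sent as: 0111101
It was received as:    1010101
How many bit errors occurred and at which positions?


XOR: 1101000

3 error(s) at position(s): 0, 1, 3


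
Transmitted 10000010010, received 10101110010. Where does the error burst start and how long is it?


XOR: 00101100000

Burst at position 2, length 4


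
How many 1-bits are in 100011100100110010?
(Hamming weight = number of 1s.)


Counting 1s in 100011100100110010

8


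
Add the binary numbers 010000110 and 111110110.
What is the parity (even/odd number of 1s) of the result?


010000110 = 134
111110110 = 502
Sum = 636 = 1001111100
1s count = 6

even parity (6 ones in 1001111100)


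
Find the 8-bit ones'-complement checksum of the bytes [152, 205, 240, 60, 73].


Sum = 730 mod 256 = 218
Complement = 37

37


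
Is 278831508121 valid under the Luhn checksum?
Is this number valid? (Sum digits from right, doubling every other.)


Luhn sum = 47
47 mod 10 = 7

Invalid (Luhn sum mod 10 = 7)


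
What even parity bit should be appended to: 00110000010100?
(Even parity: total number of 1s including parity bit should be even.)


Number of 1s in data: 4
Parity bit: 0

0


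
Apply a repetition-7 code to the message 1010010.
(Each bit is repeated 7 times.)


Each bit -> 7 copies

1111111000000011111110000000000000011111110000000


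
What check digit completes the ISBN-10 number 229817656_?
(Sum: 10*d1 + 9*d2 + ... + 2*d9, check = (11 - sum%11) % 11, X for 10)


Weighted sum: 258
258 mod 11 = 5

Check digit: 6


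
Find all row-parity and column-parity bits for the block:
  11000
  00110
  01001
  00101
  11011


Row parities: 00000
Column parities: 01001

Row P: 00000, Col P: 01001, Corner: 0


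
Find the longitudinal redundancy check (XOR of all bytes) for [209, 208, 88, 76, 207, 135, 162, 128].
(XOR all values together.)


XOR chain: 209 ^ 208 ^ 88 ^ 76 ^ 207 ^ 135 ^ 162 ^ 128 = 127

127


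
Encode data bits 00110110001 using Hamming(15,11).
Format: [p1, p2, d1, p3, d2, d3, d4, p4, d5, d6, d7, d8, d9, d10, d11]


Parity bits: p1=1, p2=1, p3=1, p4=1

110101110110001


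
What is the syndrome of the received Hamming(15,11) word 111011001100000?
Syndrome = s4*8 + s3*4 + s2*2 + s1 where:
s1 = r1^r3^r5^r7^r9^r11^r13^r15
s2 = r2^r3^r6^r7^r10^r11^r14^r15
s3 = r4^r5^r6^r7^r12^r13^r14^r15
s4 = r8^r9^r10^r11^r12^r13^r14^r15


s1=0, s2=0, s3=0, s4=0

Syndrome = 0 (no error)


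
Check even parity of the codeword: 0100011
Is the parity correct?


Number of 1s: 3

No, parity error (3 ones)


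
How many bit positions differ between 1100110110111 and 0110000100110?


XOR: 1010110010001
Count of 1s: 6

6


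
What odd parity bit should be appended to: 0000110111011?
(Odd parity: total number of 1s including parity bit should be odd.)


Number of 1s in data: 7
Parity bit: 0

0


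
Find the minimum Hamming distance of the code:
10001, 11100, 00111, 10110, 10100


Comparing all pairs, minimum distance: 1
Can detect 0 errors, correct 0 errors

1


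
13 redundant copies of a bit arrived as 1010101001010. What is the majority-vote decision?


Ones: 6 out of 13
Threshold: 7

0 (6/13 voted 1)


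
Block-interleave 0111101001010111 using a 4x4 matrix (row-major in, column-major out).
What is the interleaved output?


Matrix:
  0111
  1010
  0101
  0111
Read columns: 0100101111011011

0100101111011011


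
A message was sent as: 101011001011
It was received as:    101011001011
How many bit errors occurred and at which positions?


XOR: 000000000000

0 errors (received matches sent)


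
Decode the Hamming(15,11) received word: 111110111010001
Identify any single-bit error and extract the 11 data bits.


Syndrome = 3: error at position 3

Data: 01011010001 (corrected bit 3)


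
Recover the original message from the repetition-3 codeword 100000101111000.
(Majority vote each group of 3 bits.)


Groups: 100, 000, 101, 111, 000
Majority votes: 00110

00110


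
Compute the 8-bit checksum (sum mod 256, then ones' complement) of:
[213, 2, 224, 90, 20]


Sum = 549 mod 256 = 37
Complement = 218

218


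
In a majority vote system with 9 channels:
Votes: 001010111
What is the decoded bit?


Ones: 5 out of 9
Threshold: 5

1 (5/9 voted 1)


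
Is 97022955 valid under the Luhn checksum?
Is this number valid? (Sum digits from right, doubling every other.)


Luhn sum = 37
37 mod 10 = 7

Invalid (Luhn sum mod 10 = 7)


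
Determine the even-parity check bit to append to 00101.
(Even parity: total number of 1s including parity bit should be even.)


Number of 1s in data: 2
Parity bit: 0

0


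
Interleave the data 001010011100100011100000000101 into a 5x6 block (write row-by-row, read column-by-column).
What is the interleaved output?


Matrix:
  001010
  011100
  100011
  100000
  000101
Read columns: 001100100011000010011010000101

001100100011000010011010000101


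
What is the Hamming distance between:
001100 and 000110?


XOR: 001010
Count of 1s: 2

2


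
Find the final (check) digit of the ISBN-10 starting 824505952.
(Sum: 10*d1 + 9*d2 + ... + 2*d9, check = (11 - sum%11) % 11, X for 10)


Weighted sum: 245
245 mod 11 = 3

Check digit: 8


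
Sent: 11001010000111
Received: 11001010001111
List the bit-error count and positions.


XOR: 00000000001000

1 error(s) at position(s): 10


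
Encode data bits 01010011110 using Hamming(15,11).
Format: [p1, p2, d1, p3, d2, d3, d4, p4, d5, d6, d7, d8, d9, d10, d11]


Parity bits: p1=0, p2=1, p3=1, p4=0

010110100011110


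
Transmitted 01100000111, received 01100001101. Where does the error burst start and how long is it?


XOR: 00000001010

Burst at position 7, length 3


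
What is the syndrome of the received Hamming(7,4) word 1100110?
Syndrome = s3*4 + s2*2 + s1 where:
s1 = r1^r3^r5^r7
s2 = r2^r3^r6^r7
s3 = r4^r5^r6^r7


s1=0, s2=0, s3=0

Syndrome = 0 (no error)


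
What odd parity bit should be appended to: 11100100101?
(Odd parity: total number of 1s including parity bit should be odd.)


Number of 1s in data: 6
Parity bit: 1

1


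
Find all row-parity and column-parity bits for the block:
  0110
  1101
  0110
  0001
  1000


Row parities: 01011
Column parities: 0100

Row P: 01011, Col P: 0100, Corner: 1


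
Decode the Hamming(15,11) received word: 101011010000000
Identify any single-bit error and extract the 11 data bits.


Syndrome = 9: error at position 9

Data: 11101000000 (corrected bit 9)


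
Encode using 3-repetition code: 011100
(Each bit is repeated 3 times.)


Each bit -> 3 copies

000111111111000000


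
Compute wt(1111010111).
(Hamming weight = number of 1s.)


Counting 1s in 1111010111

8


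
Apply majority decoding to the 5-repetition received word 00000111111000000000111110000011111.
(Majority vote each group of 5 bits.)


Groups: 00000, 11111, 10000, 00000, 11111, 00000, 11111
Majority votes: 0100101

0100101


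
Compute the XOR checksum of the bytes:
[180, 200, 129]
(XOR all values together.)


XOR chain: 180 ^ 200 ^ 129 = 253

253


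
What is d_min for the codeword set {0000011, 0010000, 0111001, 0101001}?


Comparing all pairs, minimum distance: 1
Can detect 0 errors, correct 0 errors

1


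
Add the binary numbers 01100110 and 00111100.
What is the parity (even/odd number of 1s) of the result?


01100110 = 102
00111100 = 60
Sum = 162 = 10100010
1s count = 3

odd parity (3 ones in 10100010)


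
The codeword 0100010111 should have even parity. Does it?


Number of 1s: 5

No, parity error (5 ones)


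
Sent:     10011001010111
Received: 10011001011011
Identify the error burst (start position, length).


XOR: 00000000001100

Burst at position 10, length 2


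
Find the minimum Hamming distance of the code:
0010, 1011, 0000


Comparing all pairs, minimum distance: 1
Can detect 0 errors, correct 0 errors

1


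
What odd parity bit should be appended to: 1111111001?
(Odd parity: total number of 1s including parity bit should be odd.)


Number of 1s in data: 8
Parity bit: 1

1


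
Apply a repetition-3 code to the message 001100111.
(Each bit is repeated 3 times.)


Each bit -> 3 copies

000000111111000000111111111


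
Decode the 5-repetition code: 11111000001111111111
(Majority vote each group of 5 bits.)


Groups: 11111, 00000, 11111, 11111
Majority votes: 1011

1011


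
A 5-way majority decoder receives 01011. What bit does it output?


Ones: 3 out of 5
Threshold: 3

1 (3/5 voted 1)


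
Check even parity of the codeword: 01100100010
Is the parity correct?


Number of 1s: 4

Yes, parity is correct (4 ones)


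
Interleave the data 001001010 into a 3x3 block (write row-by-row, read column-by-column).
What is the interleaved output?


Matrix:
  001
  001
  010
Read columns: 000001110

000001110


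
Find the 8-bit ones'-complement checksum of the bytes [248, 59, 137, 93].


Sum = 537 mod 256 = 25
Complement = 230

230


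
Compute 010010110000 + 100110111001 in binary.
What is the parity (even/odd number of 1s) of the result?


010010110000 = 1200
100110111001 = 2489
Sum = 3689 = 111001101001
1s count = 7

odd parity (7 ones in 111001101001)


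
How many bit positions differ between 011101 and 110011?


XOR: 101110
Count of 1s: 4

4


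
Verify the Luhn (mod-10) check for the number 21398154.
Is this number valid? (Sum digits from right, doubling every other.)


Luhn sum = 33
33 mod 10 = 3

Invalid (Luhn sum mod 10 = 3)


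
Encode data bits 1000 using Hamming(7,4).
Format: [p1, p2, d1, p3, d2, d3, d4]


Parity bits: p1=1, p2=1, p3=0

1110000


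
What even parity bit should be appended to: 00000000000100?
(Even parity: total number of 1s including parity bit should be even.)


Number of 1s in data: 1
Parity bit: 1

1


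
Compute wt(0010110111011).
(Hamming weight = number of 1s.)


Counting 1s in 0010110111011

8


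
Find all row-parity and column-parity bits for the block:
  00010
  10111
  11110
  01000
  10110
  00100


Row parities: 100111
Column parities: 10001

Row P: 100111, Col P: 10001, Corner: 0


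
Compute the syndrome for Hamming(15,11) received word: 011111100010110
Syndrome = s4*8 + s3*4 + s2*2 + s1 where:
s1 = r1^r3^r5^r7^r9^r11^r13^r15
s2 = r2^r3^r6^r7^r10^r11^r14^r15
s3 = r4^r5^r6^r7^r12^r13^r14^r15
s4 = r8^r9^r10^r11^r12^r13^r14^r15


s1=1, s2=0, s3=0, s4=1

Syndrome = 9 (error at position 9)


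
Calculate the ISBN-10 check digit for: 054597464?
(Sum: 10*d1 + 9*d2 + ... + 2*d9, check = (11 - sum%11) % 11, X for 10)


Weighted sum: 243
243 mod 11 = 1

Check digit: X


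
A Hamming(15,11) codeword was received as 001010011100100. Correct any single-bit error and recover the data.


Syndrome = 0: no error detected

Data: 11001100100 (no errors)


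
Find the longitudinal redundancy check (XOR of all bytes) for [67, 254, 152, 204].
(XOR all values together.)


XOR chain: 67 ^ 254 ^ 152 ^ 204 = 233

233


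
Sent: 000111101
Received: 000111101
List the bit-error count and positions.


XOR: 000000000

0 errors (received matches sent)


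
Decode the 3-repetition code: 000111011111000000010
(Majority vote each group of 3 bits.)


Groups: 000, 111, 011, 111, 000, 000, 010
Majority votes: 0111000

0111000


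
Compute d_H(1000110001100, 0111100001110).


XOR: 1111010000010
Count of 1s: 6

6


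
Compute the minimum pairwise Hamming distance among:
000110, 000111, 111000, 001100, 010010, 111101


Comparing all pairs, minimum distance: 1
Can detect 0 errors, correct 0 errors

1


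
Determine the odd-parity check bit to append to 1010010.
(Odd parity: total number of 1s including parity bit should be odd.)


Number of 1s in data: 3
Parity bit: 0

0


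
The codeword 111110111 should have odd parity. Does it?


Number of 1s: 8

No, parity error (8 ones)


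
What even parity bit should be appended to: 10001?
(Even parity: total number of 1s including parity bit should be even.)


Number of 1s in data: 2
Parity bit: 0

0


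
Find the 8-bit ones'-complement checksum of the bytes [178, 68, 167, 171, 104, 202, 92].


Sum = 982 mod 256 = 214
Complement = 41

41


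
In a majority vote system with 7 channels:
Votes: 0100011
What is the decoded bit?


Ones: 3 out of 7
Threshold: 4

0 (3/7 voted 1)


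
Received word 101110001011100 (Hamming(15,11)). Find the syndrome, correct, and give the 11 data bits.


Syndrome = 0: no error detected

Data: 11001011100 (no errors)


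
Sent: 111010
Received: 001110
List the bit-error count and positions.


XOR: 110100

3 error(s) at position(s): 0, 1, 3


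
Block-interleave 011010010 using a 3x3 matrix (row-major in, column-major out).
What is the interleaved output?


Matrix:
  011
  010
  010
Read columns: 000111100

000111100


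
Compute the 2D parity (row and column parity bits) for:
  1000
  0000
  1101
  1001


Row parities: 1010
Column parities: 1100

Row P: 1010, Col P: 1100, Corner: 0


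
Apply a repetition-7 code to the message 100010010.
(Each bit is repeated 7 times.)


Each bit -> 7 copies

111111100000000000000000000011111110000000000000011111110000000


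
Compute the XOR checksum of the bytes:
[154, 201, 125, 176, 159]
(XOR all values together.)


XOR chain: 154 ^ 201 ^ 125 ^ 176 ^ 159 = 1

1


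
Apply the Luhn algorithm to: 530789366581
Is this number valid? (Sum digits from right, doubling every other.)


Luhn sum = 55
55 mod 10 = 5

Invalid (Luhn sum mod 10 = 5)


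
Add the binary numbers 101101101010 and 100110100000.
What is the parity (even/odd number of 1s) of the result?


101101101010 = 2922
100110100000 = 2464
Sum = 5386 = 1010100001010
1s count = 5

odd parity (5 ones in 1010100001010)


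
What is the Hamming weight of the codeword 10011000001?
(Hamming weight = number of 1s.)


Counting 1s in 10011000001

4


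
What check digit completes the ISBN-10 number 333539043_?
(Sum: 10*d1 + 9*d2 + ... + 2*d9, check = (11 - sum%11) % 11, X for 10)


Weighted sum: 197
197 mod 11 = 10

Check digit: 1


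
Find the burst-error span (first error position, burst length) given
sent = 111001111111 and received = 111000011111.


XOR: 000001100000

Burst at position 5, length 2


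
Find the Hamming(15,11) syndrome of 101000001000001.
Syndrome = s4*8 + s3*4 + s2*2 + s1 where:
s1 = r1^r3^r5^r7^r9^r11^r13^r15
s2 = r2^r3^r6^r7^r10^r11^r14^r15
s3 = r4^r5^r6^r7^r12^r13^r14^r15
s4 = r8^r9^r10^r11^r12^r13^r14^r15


s1=0, s2=0, s3=1, s4=0

Syndrome = 4 (error at position 4)


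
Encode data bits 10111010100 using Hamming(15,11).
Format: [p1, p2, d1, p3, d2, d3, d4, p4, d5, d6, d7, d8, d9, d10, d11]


Parity bits: p1=1, p2=0, p3=1, p4=1

101101111010100


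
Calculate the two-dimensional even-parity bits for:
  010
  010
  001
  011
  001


Row parities: 11101
Column parities: 011

Row P: 11101, Col P: 011, Corner: 0


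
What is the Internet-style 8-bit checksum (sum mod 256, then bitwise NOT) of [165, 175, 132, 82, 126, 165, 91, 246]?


Sum = 1182 mod 256 = 158
Complement = 97

97


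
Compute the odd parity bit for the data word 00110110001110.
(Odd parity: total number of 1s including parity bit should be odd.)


Number of 1s in data: 7
Parity bit: 0

0


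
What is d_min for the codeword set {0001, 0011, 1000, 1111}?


Comparing all pairs, minimum distance: 1
Can detect 0 errors, correct 0 errors

1


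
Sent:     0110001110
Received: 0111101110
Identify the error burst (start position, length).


XOR: 0001100000

Burst at position 3, length 2


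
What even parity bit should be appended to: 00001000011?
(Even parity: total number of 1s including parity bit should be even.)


Number of 1s in data: 3
Parity bit: 1

1


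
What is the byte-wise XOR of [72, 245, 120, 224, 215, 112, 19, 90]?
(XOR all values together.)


XOR chain: 72 ^ 245 ^ 120 ^ 224 ^ 215 ^ 112 ^ 19 ^ 90 = 203

203


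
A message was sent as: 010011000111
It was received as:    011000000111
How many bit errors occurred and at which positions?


XOR: 001011000000

3 error(s) at position(s): 2, 4, 5


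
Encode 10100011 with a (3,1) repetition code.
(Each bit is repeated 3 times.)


Each bit -> 3 copies

111000111000000000111111


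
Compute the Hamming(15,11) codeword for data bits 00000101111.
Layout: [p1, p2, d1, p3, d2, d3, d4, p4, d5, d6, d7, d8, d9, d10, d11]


Parity bits: p1=0, p2=1, p3=0, p4=1

010000010101111


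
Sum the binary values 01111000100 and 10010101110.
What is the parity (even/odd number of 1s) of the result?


01111000100 = 964
10010101110 = 1198
Sum = 2162 = 100001110010
1s count = 5

odd parity (5 ones in 100001110010)


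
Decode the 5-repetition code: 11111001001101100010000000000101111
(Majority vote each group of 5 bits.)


Groups: 11111, 00100, 11011, 00010, 00000, 00001, 01111
Majority votes: 1010001

1010001


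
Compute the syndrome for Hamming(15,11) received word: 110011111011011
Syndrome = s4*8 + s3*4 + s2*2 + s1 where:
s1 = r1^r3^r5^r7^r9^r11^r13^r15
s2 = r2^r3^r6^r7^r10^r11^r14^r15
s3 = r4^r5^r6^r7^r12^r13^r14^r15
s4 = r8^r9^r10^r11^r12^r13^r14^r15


s1=0, s2=0, s3=0, s4=0

Syndrome = 0 (no error)


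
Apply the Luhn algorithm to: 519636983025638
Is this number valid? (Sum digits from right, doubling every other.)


Luhn sum = 67
67 mod 10 = 7

Invalid (Luhn sum mod 10 = 7)


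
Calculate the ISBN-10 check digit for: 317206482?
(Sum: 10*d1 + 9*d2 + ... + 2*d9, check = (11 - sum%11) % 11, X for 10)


Weighted sum: 183
183 mod 11 = 7

Check digit: 4


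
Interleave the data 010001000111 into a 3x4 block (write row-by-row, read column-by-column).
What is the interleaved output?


Matrix:
  0100
  0100
  0111
Read columns: 000111001001

000111001001


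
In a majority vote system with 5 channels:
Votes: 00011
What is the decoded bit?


Ones: 2 out of 5
Threshold: 3

0 (2/5 voted 1)


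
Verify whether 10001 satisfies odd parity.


Number of 1s: 2

No, parity error (2 ones)


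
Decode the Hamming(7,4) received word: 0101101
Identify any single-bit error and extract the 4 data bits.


Syndrome = 4: error at position 4

Data: 0101 (corrected bit 4)


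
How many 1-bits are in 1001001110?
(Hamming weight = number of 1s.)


Counting 1s in 1001001110

5


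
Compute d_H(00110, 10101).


XOR: 10011
Count of 1s: 3

3


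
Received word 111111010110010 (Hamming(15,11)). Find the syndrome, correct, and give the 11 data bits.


Syndrome = 0: no error detected

Data: 11100110010 (no errors)


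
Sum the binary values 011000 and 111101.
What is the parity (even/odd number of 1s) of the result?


011000 = 24
111101 = 61
Sum = 85 = 1010101
1s count = 4

even parity (4 ones in 1010101)


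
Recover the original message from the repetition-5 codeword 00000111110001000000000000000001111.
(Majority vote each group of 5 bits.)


Groups: 00000, 11111, 00010, 00000, 00000, 00000, 01111
Majority votes: 0100001

0100001


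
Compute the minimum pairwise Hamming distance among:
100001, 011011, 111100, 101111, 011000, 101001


Comparing all pairs, minimum distance: 1
Can detect 0 errors, correct 0 errors

1


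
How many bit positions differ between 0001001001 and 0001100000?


XOR: 0000101001
Count of 1s: 3

3


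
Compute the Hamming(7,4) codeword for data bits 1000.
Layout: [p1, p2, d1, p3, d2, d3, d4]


Parity bits: p1=1, p2=1, p3=0

1110000


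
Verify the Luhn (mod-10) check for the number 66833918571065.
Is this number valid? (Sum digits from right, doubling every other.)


Luhn sum = 62
62 mod 10 = 2

Invalid (Luhn sum mod 10 = 2)


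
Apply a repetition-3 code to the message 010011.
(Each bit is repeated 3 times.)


Each bit -> 3 copies

000111000000111111


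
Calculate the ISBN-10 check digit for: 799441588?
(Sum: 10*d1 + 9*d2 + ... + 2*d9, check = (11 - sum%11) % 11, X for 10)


Weighted sum: 340
340 mod 11 = 10

Check digit: 1


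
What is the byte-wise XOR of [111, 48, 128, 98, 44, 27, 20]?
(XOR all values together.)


XOR chain: 111 ^ 48 ^ 128 ^ 98 ^ 44 ^ 27 ^ 20 = 158

158


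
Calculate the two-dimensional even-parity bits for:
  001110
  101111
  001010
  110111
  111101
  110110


Row parities: 110110
Column parities: 010111

Row P: 110110, Col P: 010111, Corner: 0


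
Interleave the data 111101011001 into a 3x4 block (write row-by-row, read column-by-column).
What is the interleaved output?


Matrix:
  1111
  0101
  1001
Read columns: 101110100111

101110100111


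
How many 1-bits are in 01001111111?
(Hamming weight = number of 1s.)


Counting 1s in 01001111111

8


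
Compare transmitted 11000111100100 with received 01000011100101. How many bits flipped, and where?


XOR: 10000100000001

3 error(s) at position(s): 0, 5, 13


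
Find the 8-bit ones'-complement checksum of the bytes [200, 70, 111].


Sum = 381 mod 256 = 125
Complement = 130

130


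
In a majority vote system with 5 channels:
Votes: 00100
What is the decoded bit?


Ones: 1 out of 5
Threshold: 3

0 (1/5 voted 1)


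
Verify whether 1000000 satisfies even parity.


Number of 1s: 1

No, parity error (1 ones)


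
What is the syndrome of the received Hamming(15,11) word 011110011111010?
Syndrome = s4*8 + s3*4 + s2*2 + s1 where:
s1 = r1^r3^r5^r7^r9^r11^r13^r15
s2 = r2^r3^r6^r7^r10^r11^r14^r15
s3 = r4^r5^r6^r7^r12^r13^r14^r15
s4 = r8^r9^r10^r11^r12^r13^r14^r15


s1=0, s2=1, s3=0, s4=0

Syndrome = 2 (error at position 2)


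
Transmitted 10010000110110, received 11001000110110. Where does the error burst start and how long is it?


XOR: 01011000000000

Burst at position 1, length 4


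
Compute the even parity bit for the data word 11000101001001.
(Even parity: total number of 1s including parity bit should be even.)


Number of 1s in data: 6
Parity bit: 0

0


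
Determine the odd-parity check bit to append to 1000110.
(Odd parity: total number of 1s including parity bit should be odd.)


Number of 1s in data: 3
Parity bit: 0

0


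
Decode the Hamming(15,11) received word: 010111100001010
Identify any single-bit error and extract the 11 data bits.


Syndrome = 0: no error detected

Data: 01110001010 (no errors)


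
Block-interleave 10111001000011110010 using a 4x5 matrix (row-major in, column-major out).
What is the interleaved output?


Matrix:
  10111
  00100
  00111
  10010
Read columns: 10010000111010111010

10010000111010111010


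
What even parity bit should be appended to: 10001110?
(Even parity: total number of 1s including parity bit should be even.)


Number of 1s in data: 4
Parity bit: 0

0


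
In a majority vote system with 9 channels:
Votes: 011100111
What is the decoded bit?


Ones: 6 out of 9
Threshold: 5

1 (6/9 voted 1)


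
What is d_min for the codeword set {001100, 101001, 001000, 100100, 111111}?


Comparing all pairs, minimum distance: 1
Can detect 0 errors, correct 0 errors

1


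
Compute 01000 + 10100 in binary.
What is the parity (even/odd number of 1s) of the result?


01000 = 8
10100 = 20
Sum = 28 = 11100
1s count = 3

odd parity (3 ones in 11100)


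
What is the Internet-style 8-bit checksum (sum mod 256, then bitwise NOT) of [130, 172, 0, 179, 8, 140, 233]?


Sum = 862 mod 256 = 94
Complement = 161

161


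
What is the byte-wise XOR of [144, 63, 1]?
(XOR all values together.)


XOR chain: 144 ^ 63 ^ 1 = 174

174


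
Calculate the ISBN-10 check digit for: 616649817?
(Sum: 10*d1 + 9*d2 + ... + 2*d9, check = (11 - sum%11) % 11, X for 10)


Weighted sum: 277
277 mod 11 = 2

Check digit: 9


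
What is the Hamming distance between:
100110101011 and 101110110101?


XOR: 001000011110
Count of 1s: 5

5


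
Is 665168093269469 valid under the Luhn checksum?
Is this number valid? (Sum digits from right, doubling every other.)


Luhn sum = 76
76 mod 10 = 6

Invalid (Luhn sum mod 10 = 6)
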